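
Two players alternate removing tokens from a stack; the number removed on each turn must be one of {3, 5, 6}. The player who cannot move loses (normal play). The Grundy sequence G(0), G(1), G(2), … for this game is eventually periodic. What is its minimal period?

9

G(0) = 0
G(1) = mex{} = 0
G(2) = mex{} = 0
G(3) = mex{0} = 1
G(4) = mex{0} = 1
G(5) = mex{0,0} = 1
G(6) = mex{1,0,0} = 2
G(7) = mex{1,0,0} = 2
G(8) = mex{1,1,0} = 2
G(9) = mex{2,1,1} = 0
G(10) = mex{2,1,1} = 0
G(11) = mex{2,2,1} = 0
G(12) = mex{0,2,2} = 1
G(13) = mex{0,2,2} = 1
G(14) = mex{0,0,2} = 1
G(15) = mex{1,0,0} = 2
G(16) = mex{1,0,0} = 2
G(17) = mex{1,1,0} = 2
G(18) = mex{2,1,1} = 0
G(19) = mex{2,1,1} = 0
G(n+9) = G(n) holds for n = 0,…,5 (a full window of length max(S) = 6), so the sequence is purely periodic with period 9.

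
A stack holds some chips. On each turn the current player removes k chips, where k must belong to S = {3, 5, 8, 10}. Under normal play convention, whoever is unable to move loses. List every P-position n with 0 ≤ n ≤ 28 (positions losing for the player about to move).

G(0) = 0
G(1) = mex{} = 0
G(2) = mex{} = 0
G(3) = mex{0} = 1
G(4) = mex{0} = 1
G(5) = mex{0,0} = 1
G(6) = mex{1,0} = 2
G(7) = mex{1,0} = 2
G(8) = mex{1,1,0} = 2
G(9) = mex{2,1,0} = 3
G(10) = mex{2,1,0,0} = 3
G(11) = mex{2,2,1,0} = 3
G(12) = mex{3,2,1,0} = 4
G(13) = mex{3,2,1,1} = 0
G(14) = mex{3,3,2,1} = 0
G(15) = mex{4,3,2,1} = 0
G(16) = mex{0,3,2,2} = 1
G(17) = mex{0,4,3,2} = 1
G(18) = mex{0,0,3,2} = 1
G(19) = mex{1,0,3,3} = 2
G(20) = mex{1,0,4,3} = 2
G(21) = mex{1,1,0,3} = 2
G(22) = mex{2,1,0,4} = 3
G(23) = mex{2,1,0,0} = 3
G(24) = mex{2,2,1,0} = 3
G(25) = mex{3,2,1,0} = 4
G(26) = mex{3,2,1,1} = 0
G(27) = mex{3,3,2,1} = 0
G(28) = mex{4,3,2,1} = 0
P-positions are exactly the n with G(n) = 0.

0, 1, 2, 13, 14, 15, 26, 27, 28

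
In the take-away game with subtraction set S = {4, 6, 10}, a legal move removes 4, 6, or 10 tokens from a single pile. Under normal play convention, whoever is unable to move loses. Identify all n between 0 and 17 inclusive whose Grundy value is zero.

n :  0  1  2  3  4  5  6  7  8  9 10 11 12 13 14 15 16 17
G :  0  0  0  0  1  1  1  1  2  2  2  2  3  3  0  0  0  0
P-positions are exactly the n with G(n) = 0.

0, 1, 2, 3, 14, 15, 16, 17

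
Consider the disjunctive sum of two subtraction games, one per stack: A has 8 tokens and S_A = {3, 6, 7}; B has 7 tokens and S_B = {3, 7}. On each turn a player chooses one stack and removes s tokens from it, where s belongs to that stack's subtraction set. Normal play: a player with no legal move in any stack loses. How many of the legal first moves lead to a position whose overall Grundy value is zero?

Stack A, S = {3, 6, 7}:
G(0) = 0
G(1) = mex{} = 0
G(2) = mex{} = 0
G(3) = mex{0} = 1
G(4) = mex{0} = 1
G(5) = mex{0} = 1
G(6) = mex{1,0} = 2
G(7) = mex{1,0,0} = 2
G(8) = mex{1,0,0} = 2
G_A(8) = 2.
Stack B, S = {3, 7}:
n : 0 1 2 3 4 5 6 7
G : 0 0 0 1 1 1 0 2
G_B(7) = 2.
Combined Grundy value = 2 ⊕ 2 = 0.
A winning move leaves total XOR = 0, i.e. changes one component's Grundy value g to g ⊕ X where X is the current total.
Stack A: target g' = 2⊕0 = 2, but every legal move changes the Grundy value (mex property), so 0 moves.
Stack B: target g' = 2⊕0 = 2, but every legal move changes the Grundy value (mex property), so 0 moves.

0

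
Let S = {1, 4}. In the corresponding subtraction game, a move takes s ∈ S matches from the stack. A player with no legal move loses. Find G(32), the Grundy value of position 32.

0

n :  0  1  2  3  4  5  6  7  8  9 10 11 12 13 14 15 16 17 18 19 20 21 22 23 24 25 26 27 28 29 30 31 32
G :  0  1  0  1  2  0  1  0  1  2  0  1  0  1  2  0  1  0  1  2  0  1  0  1  2  0  1  0  1  2  0  1  0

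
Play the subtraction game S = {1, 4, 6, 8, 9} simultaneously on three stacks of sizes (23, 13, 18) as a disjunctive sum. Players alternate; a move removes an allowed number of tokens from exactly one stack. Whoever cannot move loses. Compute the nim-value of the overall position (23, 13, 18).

All stacks use S = {1, 4, 6, 8, 9}:
n :  0  1  2  3  4  5  6  7  8  9 10 11 12 13 14 15 16 17 18 19 20 21 22 23
G :  0  1  0  1  2  0  1  0  1  2  3  2  0  1  2  3  2  0  1  0  1  2  0  1
Stack A: G(23) = 1.
Stack B: G(13) = 1.
Stack C: G(18) = 1.
Combined Grundy value = 1 ⊕ 1 ⊕ 1 = 1.

1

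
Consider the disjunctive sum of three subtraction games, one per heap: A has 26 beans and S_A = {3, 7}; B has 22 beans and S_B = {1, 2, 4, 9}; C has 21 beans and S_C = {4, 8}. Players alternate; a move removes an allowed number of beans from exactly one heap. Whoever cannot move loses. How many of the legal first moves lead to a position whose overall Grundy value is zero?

2

Heap A, S = {3, 7}:
n :  0  1  2  3  4  5  6  7  8  9 10 11 12 13 14 15 16 17 18 19 20 21 22 23 24 25 26
G :  0  0  0  1  1  1  0  2  2  1  0  0  0  1  1  1  0  2  2  1  0  0  0  1  1  1  0
G_A(26) = 0.
Heap B, S = {1, 2, 4, 9}:
G(0) = 0
G(1) = mex{0} = 1
G(2) = mex{1,0} = 2
G(3) = mex{2,1} = 0
G(4) = mex{0,2,0} = 1
G(5) = mex{1,0,1} = 2
G(6) = mex{2,1,2} = 0
G(7) = mex{0,2,0} = 1
G(8) = mex{1,0,1} = 2
G(9) = mex{2,1,2,0} = 3
G(10) = mex{3,2,0,1} = 4
G(11) = mex{4,3,1,2} = 0
G(12) = mex{0,4,2,0} = 1
G(13) = mex{1,0,3,1} = 2
G(14) = mex{2,1,4,2} = 0
G(15) = mex{0,2,0,0} = 1
G(16) = mex{1,0,1,1} = 2
G(17) = mex{2,1,2,2} = 0
G(18) = mex{0,2,0,3} = 1
G(19) = mex{1,0,1,4} = 2
G(20) = mex{2,1,2,0} = 3
G(21) = mex{3,2,0,1} = 4
G(22) = mex{4,3,1,2} = 0
G_B(22) = 0.
Heap C, S = {4, 8}:
n :  0  1  2  3  4  5  6  7  8  9 10 11 12 13 14 15 16 17 18 19 20 21
G :  0  0  0  0  1  1  1  1  2  2  2  2  0  0  0  0  1  1  1  1  2  2
G_C(21) = 2.
Combined Grundy value = 0 ⊕ 0 ⊕ 2 = 2.
A winning move leaves total XOR = 0, i.e. changes one component's Grundy value g to g ⊕ X where X is the current total.
Heap A: need g' = 0⊕2 = 2. Options: 26−3→G=1, 26−7→G=1. Hits: 0.
Heap B: need g' = 0⊕2 = 2. Options: 22−1→G=4, 22−2→G=3, 22−4→G=1, 22−9→G=2. Hits: 1.
Heap C: need g' = 2⊕2 = 0. Options: 21−4→G=1, 21−8→G=0. Hits: 1.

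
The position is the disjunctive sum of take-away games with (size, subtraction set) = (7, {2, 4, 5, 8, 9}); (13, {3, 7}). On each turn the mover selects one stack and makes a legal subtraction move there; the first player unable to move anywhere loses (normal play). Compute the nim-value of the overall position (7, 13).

Stack A, S = {2, 4, 5, 8, 9}:
G(0) = 0
G(1) = mex{} = 0
G(2) = mex{0} = 1
G(3) = mex{0} = 1
G(4) = mex{1,0} = 2
G(5) = mex{1,0,0} = 2
G(6) = mex{2,1,0} = 3
G(7) = mex{2,1,1} = 0
G_A(7) = 0.
Stack B, S = {3, 7}:
n :  0  1  2  3  4  5  6  7  8  9 10 11 12 13
G :  0  0  0  1  1  1  0  2  2  1  0  0  0  1
G_B(13) = 1.
Combined Grundy value = 0 ⊕ 1 = 1.

1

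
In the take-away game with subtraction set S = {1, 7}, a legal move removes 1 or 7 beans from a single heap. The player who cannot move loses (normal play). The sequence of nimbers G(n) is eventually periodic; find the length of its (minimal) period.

2

n :  0  1  2  3  4  5  6  7  8  9 10 11 12 13 14
G :  0  1  0  1  0  1  0  1  0  1  0  1  0  1  0
G(n+2) = G(n) holds for n = 0,…,6 (a full window of length max(S) = 7), so the sequence is purely periodic with period 2.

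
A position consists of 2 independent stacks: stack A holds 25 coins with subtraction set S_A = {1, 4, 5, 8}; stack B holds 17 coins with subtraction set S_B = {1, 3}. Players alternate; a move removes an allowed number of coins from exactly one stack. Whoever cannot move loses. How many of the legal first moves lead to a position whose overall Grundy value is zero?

1

Stack A, S = {1, 4, 5, 8}:
G(0) = 0
G(1) = mex{0} = 1
G(2) = mex{1} = 0
G(3) = mex{0} = 1
G(4) = mex{1,0} = 2
G(5) = mex{2,1,0} = 3
G(6) = mex{3,0,1} = 2
G(7) = mex{2,1,0} = 3
G(8) = mex{3,2,1,0} = 4
G(9) = mex{4,3,2,1} = 0
G(10) = mex{0,2,3,0} = 1
G(11) = mex{1,3,2,1} = 0
G(12) = mex{0,4,3,2} = 1
G(13) = mex{1,0,4,3} = 2
G(14) = mex{2,1,0,2} = 3
G(15) = mex{3,0,1,3} = 2
G(16) = mex{2,1,0,4} = 3
G(17) = mex{3,2,1,0} = 4
G(18) = mex{4,3,2,1} = 0
G(19) = mex{0,2,3,0} = 1
G(20) = mex{1,3,2,1} = 0
G(21) = mex{0,4,3,2} = 1
G(22) = mex{1,0,4,3} = 2
G(23) = mex{2,1,0,2} = 3
G(24) = mex{3,0,1,3} = 2
G(25) = mex{2,1,0,4} = 3
G_A(25) = 3.
Stack B, S = {1, 3}:
n :  0  1  2  3  4  5  6  7  8  9 10 11 12 13 14 15 16 17
G :  0  1  0  1  0  1  0  1  0  1  0  1  0  1  0  1  0  1
G_B(17) = 1.
Combined Grundy value = 3 ⊕ 1 = 2.
A winning move leaves total XOR = 0, i.e. changes one component's Grundy value g to g ⊕ X where X is the current total.
Stack A: need g' = 3⊕2 = 1. Options: 25−1→G=2, 25−4→G=1, 25−5→G=0, 25−8→G=4. Hits: 1.
Stack B: need g' = 1⊕2 = 3. Options: 17−1→G=0, 17−3→G=0. Hits: 0.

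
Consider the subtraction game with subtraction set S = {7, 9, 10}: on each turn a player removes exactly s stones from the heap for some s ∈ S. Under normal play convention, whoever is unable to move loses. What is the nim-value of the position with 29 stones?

n :  0  1  2  3  4  5  6  7  8  9 10 11 12 13 14 15 16 17 18 19 20 21 22 23 24 25 26 27 28 29
G :  0  0  0  0  0  0  0  1  1  1  1  1  1  1  2  2  2  0  0  0  0  0  0  0  1  1  1  1  1  1

1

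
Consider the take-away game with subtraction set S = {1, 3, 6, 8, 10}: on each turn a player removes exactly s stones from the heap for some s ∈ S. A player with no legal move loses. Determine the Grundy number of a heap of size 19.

G(0) = 0
G(1) = mex{0} = 1
G(2) = mex{1} = 0
G(3) = mex{0,0} = 1
G(4) = mex{1,1} = 0
G(5) = mex{0,0} = 1
G(6) = mex{1,1,0} = 2
G(7) = mex{2,0,1} = 3
G(8) = mex{3,1,0,0} = 2
G(9) = mex{2,2,1,1} = 0
G(10) = mex{0,3,0,0,0} = 1
G(11) = mex{1,2,1,1,1} = 0
G(12) = mex{0,0,2,0,0} = 1
G(13) = mex{1,1,3,1,1} = 0
G(14) = mex{0,0,2,2,0} = 1
G(15) = mex{1,1,0,3,1} = 2
G(16) = mex{2,0,1,2,2} = 3
G(17) = mex{3,1,0,0,3} = 2
G(18) = mex{2,2,1,1,2} = 0
G(19) = mex{0,3,0,0,0} = 1

1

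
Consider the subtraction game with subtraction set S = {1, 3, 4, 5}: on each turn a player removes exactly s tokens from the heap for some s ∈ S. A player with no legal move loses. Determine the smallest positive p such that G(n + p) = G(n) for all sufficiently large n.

G(0) = 0
G(1) = mex{0} = 1
G(2) = mex{1} = 0
G(3) = mex{0,0} = 1
G(4) = mex{1,1,0} = 2
G(5) = mex{2,0,1,0} = 3
G(6) = mex{3,1,0,1} = 2
G(7) = mex{2,2,1,0} = 3
G(8) = mex{3,3,2,1} = 0
G(9) = mex{0,2,3,2} = 1
G(10) = mex{1,3,2,3} = 0
G(11) = mex{0,0,3,2} = 1
G(12) = mex{1,1,0,3} = 2
G(13) = mex{2,0,1,0} = 3
G(14) = mex{3,1,0,1} = 2
G(15) = mex{2,2,1,0} = 3
G(16) = mex{3,3,2,1} = 0
G(17) = mex{0,2,3,2} = 1
G(n+8) = G(n) holds for n = 0,…,4 (a full window of length max(S) = 5), so the sequence is purely periodic with period 8.

8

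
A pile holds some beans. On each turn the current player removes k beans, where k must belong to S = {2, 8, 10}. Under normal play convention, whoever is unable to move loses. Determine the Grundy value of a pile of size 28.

n :  0  1  2  3  4  5  6  7  8  9 10 11 12 13 14 15 16 17 18 19 20 21 22 23 24 25 26 27 28
G :  0  0  1  1  0  0  1  1  2  2  3  3  2  2  3  3  0  0  1  1  0  0  1  1  2  2  3  3  2

2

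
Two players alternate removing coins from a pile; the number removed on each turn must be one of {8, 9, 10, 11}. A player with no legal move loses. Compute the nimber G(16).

G(0) = 0
G(1) = mex{} = 0
G(2) = mex{} = 0
G(3) = mex{} = 0
G(4) = mex{} = 0
G(5) = mex{} = 0
G(6) = mex{} = 0
G(7) = mex{} = 0
G(8) = mex{0} = 1
G(9) = mex{0,0} = 1
G(10) = mex{0,0,0} = 1
G(11) = mex{0,0,0,0} = 1
G(12) = mex{0,0,0,0} = 1
G(13) = mex{0,0,0,0} = 1
G(14) = mex{0,0,0,0} = 1
G(15) = mex{0,0,0,0} = 1
G(16) = mex{1,0,0,0} = 2

2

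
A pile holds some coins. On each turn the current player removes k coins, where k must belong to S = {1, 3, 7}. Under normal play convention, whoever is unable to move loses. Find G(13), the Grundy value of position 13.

n :  0  1  2  3  4  5  6  7  8  9 10 11 12 13
G :  0  1  0  1  0  1  0  1  0  1  0  1  0  1

1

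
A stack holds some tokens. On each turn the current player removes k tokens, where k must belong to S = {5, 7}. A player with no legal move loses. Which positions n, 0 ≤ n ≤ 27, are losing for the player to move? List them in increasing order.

n :  0  1  2  3  4  5  6  7  8  9 10 11 12 13 14 15 16 17 18 19 20 21 22 23 24 25 26 27
G :  0  0  0  0  0  1  1  1  1  1  2  2  0  0  0  0  0  1  1  1  1  1  2  2  0  0  0  0
P-positions are exactly the n with G(n) = 0.

0, 1, 2, 3, 4, 12, 13, 14, 15, 16, 24, 25, 26, 27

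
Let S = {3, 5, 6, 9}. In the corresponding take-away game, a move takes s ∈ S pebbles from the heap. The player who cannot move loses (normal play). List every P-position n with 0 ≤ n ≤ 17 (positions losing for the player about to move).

n :  0  1  2  3  4  5  6  7  8  9 10 11 12 13 14 15 16 17
G :  0  0  0  1  1  1  2  2  2  3  3  3  0  0  0  1  1  1
P-positions are exactly the n with G(n) = 0.

0, 1, 2, 12, 13, 14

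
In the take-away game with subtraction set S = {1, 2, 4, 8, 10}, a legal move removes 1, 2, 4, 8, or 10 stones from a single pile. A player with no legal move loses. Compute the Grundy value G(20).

2

G(0) = 0
G(1) = mex{0} = 1
G(2) = mex{1,0} = 2
G(3) = mex{2,1} = 0
G(4) = mex{0,2,0} = 1
G(5) = mex{1,0,1} = 2
G(6) = mex{2,1,2} = 0
G(7) = mex{0,2,0} = 1
G(8) = mex{1,0,1,0} = 2
G(9) = mex{2,1,2,1} = 0
G(10) = mex{0,2,0,2,0} = 1
G(11) = mex{1,0,1,0,1} = 2
G(12) = mex{2,1,2,1,2} = 0
G(13) = mex{0,2,0,2,0} = 1
G(14) = mex{1,0,1,0,1} = 2
G(15) = mex{2,1,2,1,2} = 0
G(16) = mex{0,2,0,2,0} = 1
G(17) = mex{1,0,1,0,1} = 2
G(18) = mex{2,1,2,1,2} = 0
G(19) = mex{0,2,0,2,0} = 1
G(20) = mex{1,0,1,0,1} = 2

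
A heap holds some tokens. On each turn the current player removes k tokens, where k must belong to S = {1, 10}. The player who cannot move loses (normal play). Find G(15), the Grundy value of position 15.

G(0) = 0
G(1) = mex{0} = 1
G(2) = mex{1} = 0
G(3) = mex{0} = 1
G(4) = mex{1} = 0
G(5) = mex{0} = 1
G(6) = mex{1} = 0
G(7) = mex{0} = 1
G(8) = mex{1} = 0
G(9) = mex{0} = 1
G(10) = mex{1,0} = 2
G(11) = mex{2,1} = 0
G(12) = mex{0,0} = 1
G(13) = mex{1,1} = 0
G(14) = mex{0,0} = 1
G(15) = mex{1,1} = 0

0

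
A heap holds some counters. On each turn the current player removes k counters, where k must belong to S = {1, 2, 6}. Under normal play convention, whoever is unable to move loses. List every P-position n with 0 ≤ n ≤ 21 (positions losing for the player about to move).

0, 3, 7, 10, 14, 17, 21

n :  0  1  2  3  4  5  6  7  8  9 10 11 12 13 14 15 16 17 18 19 20 21
G :  0  1  2  0  1  2  3  0  1  2  0  1  2  3  0  1  2  0  1  2  3  0
P-positions are exactly the n with G(n) = 0.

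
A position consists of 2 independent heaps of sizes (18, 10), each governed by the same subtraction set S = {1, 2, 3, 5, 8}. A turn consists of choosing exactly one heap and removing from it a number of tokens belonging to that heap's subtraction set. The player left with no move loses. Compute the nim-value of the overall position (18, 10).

4

All heaps use S = {1, 2, 3, 5, 8}:
G(0) = 0
G(1) = mex{0} = 1
G(2) = mex{1,0} = 2
G(3) = mex{2,1,0} = 3
G(4) = mex{3,2,1} = 0
G(5) = mex{0,3,2,0} = 1
G(6) = mex{1,0,3,1} = 2
G(7) = mex{2,1,0,2} = 3
G(8) = mex{3,2,1,3,0} = 4
G(9) = mex{4,3,2,0,1} = 5
G(10) = mex{5,4,3,1,2} = 0
G(11) = mex{0,5,4,2,3} = 1
G(12) = mex{1,0,5,3,0} = 2
G(13) = mex{2,1,0,4,1} = 3
G(14) = mex{3,2,1,5,2} = 0
G(15) = mex{0,3,2,0,3} = 1
G(16) = mex{1,0,3,1,4} = 2
G(17) = mex{2,1,0,2,5} = 3
G(18) = mex{3,2,1,3,0} = 4
Heap A: G(18) = 4.
Heap B: G(10) = 0.
Combined Grundy value = 4 ⊕ 0 = 4.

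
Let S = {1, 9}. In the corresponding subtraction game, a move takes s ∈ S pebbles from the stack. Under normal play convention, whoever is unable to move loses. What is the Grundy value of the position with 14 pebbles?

G(0) = 0
G(1) = mex{0} = 1
G(2) = mex{1} = 0
G(3) = mex{0} = 1
G(4) = mex{1} = 0
G(5) = mex{0} = 1
G(6) = mex{1} = 0
G(7) = mex{0} = 1
G(8) = mex{1} = 0
G(9) = mex{0,0} = 1
G(10) = mex{1,1} = 0
G(11) = mex{0,0} = 1
G(12) = mex{1,1} = 0
G(13) = mex{0,0} = 1
G(14) = mex{1,1} = 0

0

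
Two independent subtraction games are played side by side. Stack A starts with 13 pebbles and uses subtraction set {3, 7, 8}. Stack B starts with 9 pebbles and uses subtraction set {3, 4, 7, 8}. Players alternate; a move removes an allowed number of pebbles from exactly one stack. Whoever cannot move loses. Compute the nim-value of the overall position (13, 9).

1

Stack A, S = {3, 7, 8}:
n :  0  1  2  3  4  5  6  7  8  9 10 11 12 13
G :  0  0  0  1  1  1  0  2  2  1  3  0  0  2
G_A(13) = 2.
Stack B, S = {3, 4, 7, 8}:
G(0) = 0
G(1) = mex{} = 0
G(2) = mex{} = 0
G(3) = mex{0} = 1
G(4) = mex{0,0} = 1
G(5) = mex{0,0} = 1
G(6) = mex{1,0} = 2
G(7) = mex{1,1,0} = 2
G(8) = mex{1,1,0,0} = 2
G(9) = mex{2,1,0,0} = 3
G_B(9) = 3.
Combined Grundy value = 2 ⊕ 3 = 1.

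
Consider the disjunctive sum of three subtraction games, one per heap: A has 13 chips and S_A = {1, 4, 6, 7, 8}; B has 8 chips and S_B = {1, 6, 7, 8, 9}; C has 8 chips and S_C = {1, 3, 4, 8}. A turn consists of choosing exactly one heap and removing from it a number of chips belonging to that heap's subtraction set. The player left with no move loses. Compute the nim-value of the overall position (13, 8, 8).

Heap A, S = {1, 4, 6, 7, 8}:
G(0) = 0
G(1) = mex{0} = 1
G(2) = mex{1} = 0
G(3) = mex{0} = 1
G(4) = mex{1,0} = 2
G(5) = mex{2,1} = 0
G(6) = mex{0,0,0} = 1
G(7) = mex{1,1,1,0} = 2
G(8) = mex{2,2,0,1,0} = 3
G(9) = mex{3,0,1,0,1} = 2
G(10) = mex{2,1,2,1,0} = 3
G(11) = mex{3,2,0,2,1} = 4
G(12) = mex{4,3,1,0,2} = 5
G(13) = mex{5,2,2,1,0} = 3
G_A(13) = 3.
Heap B, S = {1, 6, 7, 8, 9}:
n : 0 1 2 3 4 5 6 7 8
G : 0 1 0 1 0 1 2 3 2
G_B(8) = 2.
Heap C, S = {1, 3, 4, 8}:
n : 0 1 2 3 4 5 6 7 8
G : 0 1 0 1 2 3 2 0 1
G_C(8) = 1.
Combined Grundy value = 3 ⊕ 2 ⊕ 1 = 0.

0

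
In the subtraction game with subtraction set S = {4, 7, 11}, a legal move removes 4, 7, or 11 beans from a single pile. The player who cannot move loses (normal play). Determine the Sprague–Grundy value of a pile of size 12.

G(0) = 0
G(1) = mex{} = 0
G(2) = mex{} = 0
G(3) = mex{} = 0
G(4) = mex{0} = 1
G(5) = mex{0} = 1
G(6) = mex{0} = 1
G(7) = mex{0,0} = 1
G(8) = mex{1,0} = 2
G(9) = mex{1,0} = 2
G(10) = mex{1,0} = 2
G(11) = mex{1,1,0} = 2
G(12) = mex{2,1,0} = 3

3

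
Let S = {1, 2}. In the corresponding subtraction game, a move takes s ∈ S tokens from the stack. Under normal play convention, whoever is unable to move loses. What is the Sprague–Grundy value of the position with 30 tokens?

n :  0  1  2  3  4  5  6  7  8  9 10 11 12 13 14 15 16 17 18 19 20 21 22 23 24 25 26 27 28 29 30
G :  0  1  2  0  1  2  0  1  2  0  1  2  0  1  2  0  1  2  0  1  2  0  1  2  0  1  2  0  1  2  0

0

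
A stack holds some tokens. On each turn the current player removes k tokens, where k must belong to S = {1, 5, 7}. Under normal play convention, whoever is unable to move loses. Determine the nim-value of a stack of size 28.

n :  0  1  2  3  4  5  6  7  8  9 10 11 12 13 14 15 16 17 18 19 20 21 22 23 24 25 26 27 28
G :  0  1  0  1  0  1  0  1  0  1  0  1  0  1  0  1  0  1  0  1  0  1  0  1  0  1  0  1  0

0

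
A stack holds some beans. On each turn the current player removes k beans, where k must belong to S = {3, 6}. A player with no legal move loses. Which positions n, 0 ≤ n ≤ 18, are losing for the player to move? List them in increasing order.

0, 1, 2, 9, 10, 11, 18

n :  0  1  2  3  4  5  6  7  8  9 10 11 12 13 14 15 16 17 18
G :  0  0  0  1  1  1  2  2  2  0  0  0  1  1  1  2  2  2  0
P-positions are exactly the n with G(n) = 0.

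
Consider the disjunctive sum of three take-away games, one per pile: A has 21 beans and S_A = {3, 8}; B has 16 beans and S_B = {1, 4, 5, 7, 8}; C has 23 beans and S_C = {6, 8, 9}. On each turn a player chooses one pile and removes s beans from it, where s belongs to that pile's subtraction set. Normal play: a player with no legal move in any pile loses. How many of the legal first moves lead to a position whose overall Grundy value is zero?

2

Pile A, S = {3, 8}:
G(0) = 0
G(1) = mex{} = 0
G(2) = mex{} = 0
G(3) = mex{0} = 1
G(4) = mex{0} = 1
G(5) = mex{0} = 1
G(6) = mex{1} = 0
G(7) = mex{1} = 0
G(8) = mex{1,0} = 2
G(9) = mex{0,0} = 1
G(10) = mex{0,0} = 1
G(11) = mex{2,1} = 0
G(12) = mex{1,1} = 0
G(13) = mex{1,1} = 0
G(14) = mex{0,0} = 1
G(15) = mex{0,0} = 1
G(16) = mex{0,2} = 1
G(17) = mex{1,1} = 0
G(18) = mex{1,1} = 0
G(19) = mex{1,0} = 2
G(20) = mex{0,0} = 1
G(21) = mex{0,0} = 1
G_A(21) = 1.
Pile B, S = {1, 4, 5, 7, 8}:
n :  0  1  2  3  4  5  6  7  8  9 10 11 12 13 14 15 16
G :  0  1  0  1  2  3  2  3  4  5  4  0  1  0  1  2  3
G_B(16) = 3.
Pile C, S = {6, 8, 9}:
G(0) = 0
G(1) = mex{} = 0
G(2) = mex{} = 0
G(3) = mex{} = 0
G(4) = mex{} = 0
G(5) = mex{} = 0
G(6) = mex{0} = 1
G(7) = mex{0} = 1
G(8) = mex{0,0} = 1
G(9) = mex{0,0,0} = 1
G(10) = mex{0,0,0} = 1
G(11) = mex{0,0,0} = 1
G(12) = mex{1,0,0} = 2
G(13) = mex{1,0,0} = 2
G(14) = mex{1,1,0} = 2
G(15) = mex{1,1,1} = 0
G(16) = mex{1,1,1} = 0
G(17) = mex{1,1,1} = 0
G(18) = mex{2,1,1} = 0
G(19) = mex{2,1,1} = 0
G(20) = mex{2,2,1} = 0
G(21) = mex{0,2,2} = 1
G(22) = mex{0,2,2} = 1
G(23) = mex{0,0,2} = 1
G_C(23) = 1.
Combined Grundy value = 1 ⊕ 3 ⊕ 1 = 3.
A winning move leaves total XOR = 0, i.e. changes one component's Grundy value g to g ⊕ X where X is the current total.
Pile A: need g' = 1⊕3 = 2. Options: 21−3→G=0, 21−8→G=0. Hits: 0.
Pile B: need g' = 3⊕3 = 0. Options: 16−1→G=2, 16−4→G=1, 16−5→G=0, 16−7→G=5, 16−8→G=4. Hits: 1.
Pile C: need g' = 1⊕3 = 2. Options: 23−6→G=0, 23−8→G=0, 23−9→G=2. Hits: 1.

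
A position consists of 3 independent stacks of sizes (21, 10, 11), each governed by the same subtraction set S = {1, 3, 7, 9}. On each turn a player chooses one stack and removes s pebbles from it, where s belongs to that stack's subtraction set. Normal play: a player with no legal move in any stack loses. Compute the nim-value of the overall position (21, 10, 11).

All stacks use S = {1, 3, 7, 9}:
G(0) = 0
G(1) = mex{0} = 1
G(2) = mex{1} = 0
G(3) = mex{0,0} = 1
G(4) = mex{1,1} = 0
G(5) = mex{0,0} = 1
G(6) = mex{1,1} = 0
G(7) = mex{0,0,0} = 1
G(8) = mex{1,1,1} = 0
G(9) = mex{0,0,0,0} = 1
G(10) = mex{1,1,1,1} = 0
G(11) = mex{0,0,0,0} = 1
G(12) = mex{1,1,1,1} = 0
G(13) = mex{0,0,0,0} = 1
G(14) = mex{1,1,1,1} = 0
G(15) = mex{0,0,0,0} = 1
G(16) = mex{1,1,1,1} = 0
G(17) = mex{0,0,0,0} = 1
G(18) = mex{1,1,1,1} = 0
G(19) = mex{0,0,0,0} = 1
G(20) = mex{1,1,1,1} = 0
G(21) = mex{0,0,0,0} = 1
Stack A: G(21) = 1.
Stack B: G(10) = 0.
Stack C: G(11) = 1.
Combined Grundy value = 1 ⊕ 0 ⊕ 1 = 0.

0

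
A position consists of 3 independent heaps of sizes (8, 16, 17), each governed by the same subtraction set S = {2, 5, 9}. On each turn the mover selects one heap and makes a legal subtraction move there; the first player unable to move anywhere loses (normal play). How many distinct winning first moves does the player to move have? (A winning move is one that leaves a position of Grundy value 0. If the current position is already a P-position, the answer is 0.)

All heaps use S = {2, 5, 9}:
n :  0  1  2  3  4  5  6  7  8  9 10 11 12 13 14 15 16 17
G :  0  0  1  1  0  2  1  0  0  1  1  0  2  1  0  0  1  1
Heap A: G(8) = 0.
Heap B: G(16) = 1.
Heap C: G(17) = 1.
Combined Grundy value = 0 ⊕ 1 ⊕ 1 = 0.
A winning move leaves total XOR = 0, i.e. changes one component's Grundy value g to g ⊕ X where X is the current total.
Heap A: target g' = 0⊕0 = 0, but every legal move changes the Grundy value (mex property), so 0 moves.
Heap B: target g' = 1⊕0 = 1, but every legal move changes the Grundy value (mex property), so 0 moves.
Heap C: target g' = 1⊕0 = 1, but every legal move changes the Grundy value (mex property), so 0 moves.

0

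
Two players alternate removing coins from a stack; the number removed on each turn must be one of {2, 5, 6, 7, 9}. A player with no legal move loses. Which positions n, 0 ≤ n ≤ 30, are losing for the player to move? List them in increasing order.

n :  0  1  2  3  4  5  6  7  8  9 10 11 12 13 14 15 16 17 18 19 20 21 22 23 24 25 26 27 28 29 30
G :  0  0  1  1  0  2  1  3  2  2  3  3  0  4  1  0  0  1  1  2  2  3  3  2  4  3  0  0  1  1  0
P-positions are exactly the n with G(n) = 0.

0, 1, 4, 12, 15, 16, 26, 27, 30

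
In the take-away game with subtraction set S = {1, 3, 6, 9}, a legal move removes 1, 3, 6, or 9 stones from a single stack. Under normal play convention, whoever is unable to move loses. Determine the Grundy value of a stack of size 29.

n :  0  1  2  3  4  5  6  7  8  9 10 11 12 13 14 15 16 17 18 19 20 21 22 23 24 25 26 27 28 29
G :  0  1  0  1  0  1  2  3  2  3  2  3  0  1  0  1  0  1  2  3  2  3  2  3  0  1  0  1  0  1

1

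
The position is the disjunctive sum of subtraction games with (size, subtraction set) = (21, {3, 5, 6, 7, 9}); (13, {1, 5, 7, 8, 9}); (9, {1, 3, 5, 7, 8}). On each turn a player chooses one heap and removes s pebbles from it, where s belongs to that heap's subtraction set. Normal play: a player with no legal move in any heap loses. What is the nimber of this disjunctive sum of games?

Heap A, S = {3, 5, 6, 7, 9}:
G(0) = 0
G(1) = mex{} = 0
G(2) = mex{} = 0
G(3) = mex{0} = 1
G(4) = mex{0} = 1
G(5) = mex{0,0} = 1
G(6) = mex{1,0,0} = 2
G(7) = mex{1,0,0,0} = 2
G(8) = mex{1,1,0,0} = 2
G(9) = mex{2,1,1,0,0} = 3
G(10) = mex{2,1,1,1,0} = 3
G(11) = mex{2,2,1,1,0} = 3
G(12) = mex{3,2,2,1,1} = 0
G(13) = mex{3,2,2,2,1} = 0
G(14) = mex{3,3,2,2,1} = 0
G(15) = mex{0,3,3,2,2} = 1
G(16) = mex{0,3,3,3,2} = 1
G(17) = mex{0,0,3,3,2} = 1
G(18) = mex{1,0,0,3,3} = 2
G(19) = mex{1,0,0,0,3} = 2
G(20) = mex{1,1,0,0,3} = 2
G(21) = mex{2,1,1,0,0} = 3
G_A(21) = 3.
Heap B, S = {1, 5, 7, 8, 9}:
G(0) = 0
G(1) = mex{0} = 1
G(2) = mex{1} = 0
G(3) = mex{0} = 1
G(4) = mex{1} = 0
G(5) = mex{0,0} = 1
G(6) = mex{1,1} = 0
G(7) = mex{0,0,0} = 1
G(8) = mex{1,1,1,0} = 2
G(9) = mex{2,0,0,1,0} = 3
G(10) = mex{3,1,1,0,1} = 2
G(11) = mex{2,0,0,1,0} = 3
G(12) = mex{3,1,1,0,1} = 2
G(13) = mex{2,2,0,1,0} = 3
G_B(13) = 3.
Heap C, S = {1, 3, 5, 7, 8}:
n : 0 1 2 3 4 5 6 7 8 9
G : 0 1 0 1 0 1 0 1 2 3
G_C(9) = 3.
Combined Grundy value = 3 ⊕ 3 ⊕ 3 = 3.

3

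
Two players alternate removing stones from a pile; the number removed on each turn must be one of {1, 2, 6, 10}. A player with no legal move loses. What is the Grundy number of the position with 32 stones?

3

n :  0  1  2  3  4  5  6  7  8  9 10 11 12 13 14 15 16 17 18 19 20 21 22 23 24 25 26 27 28 29 30 31 32
G :  0  1  2  0  1  2  3  0  1  2  3  0  1  2  0  1  2  3  0  1  2  3  0  1  2  0  1  2  3  0  1  2  3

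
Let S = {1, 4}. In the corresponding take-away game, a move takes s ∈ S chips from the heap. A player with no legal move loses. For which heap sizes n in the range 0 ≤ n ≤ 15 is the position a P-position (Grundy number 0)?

n :  0  1  2  3  4  5  6  7  8  9 10 11 12 13 14 15
G :  0  1  0  1  2  0  1  0  1  2  0  1  0  1  2  0
P-positions are exactly the n with G(n) = 0.

0, 2, 5, 7, 10, 12, 15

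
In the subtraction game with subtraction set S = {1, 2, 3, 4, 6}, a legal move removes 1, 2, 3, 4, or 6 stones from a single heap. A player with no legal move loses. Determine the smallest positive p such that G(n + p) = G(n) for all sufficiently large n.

G(0) = 0
G(1) = mex{0} = 1
G(2) = mex{1,0} = 2
G(3) = mex{2,1,0} = 3
G(4) = mex{3,2,1,0} = 4
G(5) = mex{4,3,2,1} = 0
G(6) = mex{0,4,3,2,0} = 1
G(7) = mex{1,0,4,3,1} = 2
G(8) = mex{2,1,0,4,2} = 3
G(9) = mex{3,2,1,0,3} = 4
G(10) = mex{4,3,2,1,4} = 0
G(11) = mex{0,4,3,2,0} = 1
G(12) = mex{1,0,4,3,1} = 2
G(13) = mex{2,1,0,4,2} = 3
G(14) = mex{3,2,1,0,3} = 4
G(n+5) = G(n) holds for n = 0,…,5 (a full window of length max(S) = 6), so the sequence is purely periodic with period 5.

5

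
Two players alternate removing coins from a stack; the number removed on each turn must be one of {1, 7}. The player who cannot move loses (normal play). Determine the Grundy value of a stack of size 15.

G(0) = 0
G(1) = mex{0} = 1
G(2) = mex{1} = 0
G(3) = mex{0} = 1
G(4) = mex{1} = 0
G(5) = mex{0} = 1
G(6) = mex{1} = 0
G(7) = mex{0,0} = 1
G(8) = mex{1,1} = 0
G(9) = mex{0,0} = 1
G(10) = mex{1,1} = 0
G(11) = mex{0,0} = 1
G(12) = mex{1,1} = 0
G(13) = mex{0,0} = 1
G(14) = mex{1,1} = 0
G(15) = mex{0,0} = 1

1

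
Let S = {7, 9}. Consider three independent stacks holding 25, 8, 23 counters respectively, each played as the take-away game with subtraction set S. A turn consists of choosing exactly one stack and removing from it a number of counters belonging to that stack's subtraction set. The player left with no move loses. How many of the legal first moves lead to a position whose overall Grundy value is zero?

All stacks use S = {7, 9}:
G(0) = 0
G(1) = mex{} = 0
G(2) = mex{} = 0
G(3) = mex{} = 0
G(4) = mex{} = 0
G(5) = mex{} = 0
G(6) = mex{} = 0
G(7) = mex{0} = 1
G(8) = mex{0} = 1
G(9) = mex{0,0} = 1
G(10) = mex{0,0} = 1
G(11) = mex{0,0} = 1
G(12) = mex{0,0} = 1
G(13) = mex{0,0} = 1
G(14) = mex{1,0} = 2
G(15) = mex{1,0} = 2
G(16) = mex{1,1} = 0
G(17) = mex{1,1} = 0
G(18) = mex{1,1} = 0
G(19) = mex{1,1} = 0
G(20) = mex{1,1} = 0
G(21) = mex{2,1} = 0
G(22) = mex{2,1} = 0
G(23) = mex{0,2} = 1
G(24) = mex{0,2} = 1
G(25) = mex{0,0} = 1
Stack A: G(25) = 1.
Stack B: G(8) = 1.
Stack C: G(23) = 1.
Combined Grundy value = 1 ⊕ 1 ⊕ 1 = 1.
A winning move leaves total XOR = 0, i.e. changes one component's Grundy value g to g ⊕ X where X is the current total.
Stack A: need g' = 1⊕1 = 0. Options: 25−7→G=0, 25−9→G=0. Hits: 2.
Stack B: need g' = 1⊕1 = 0. Options: 8−7→G=0. Hits: 1.
Stack C: need g' = 1⊕1 = 0. Options: 23−7→G=0, 23−9→G=2. Hits: 1.

4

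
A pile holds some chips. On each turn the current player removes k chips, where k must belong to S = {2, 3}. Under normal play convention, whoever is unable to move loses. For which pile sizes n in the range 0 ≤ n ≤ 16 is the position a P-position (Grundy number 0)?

G(0) = 0
G(1) = mex{} = 0
G(2) = mex{0} = 1
G(3) = mex{0,0} = 1
G(4) = mex{1,0} = 2
G(5) = mex{1,1} = 0
G(6) = mex{2,1} = 0
G(7) = mex{0,2} = 1
G(8) = mex{0,0} = 1
G(9) = mex{1,0} = 2
G(10) = mex{1,1} = 0
G(11) = mex{2,1} = 0
G(12) = mex{0,2} = 1
G(13) = mex{0,0} = 1
G(14) = mex{1,0} = 2
G(15) = mex{1,1} = 0
G(16) = mex{2,1} = 0
P-positions are exactly the n with G(n) = 0.

0, 1, 5, 6, 10, 11, 15, 16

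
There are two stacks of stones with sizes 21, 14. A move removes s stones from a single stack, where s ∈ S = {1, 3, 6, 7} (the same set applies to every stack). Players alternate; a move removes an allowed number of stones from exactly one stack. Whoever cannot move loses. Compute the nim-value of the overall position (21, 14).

3

All stacks use S = {1, 3, 6, 7}:
G(0) = 0
G(1) = mex{0} = 1
G(2) = mex{1} = 0
G(3) = mex{0,0} = 1
G(4) = mex{1,1} = 0
G(5) = mex{0,0} = 1
G(6) = mex{1,1,0} = 2
G(7) = mex{2,0,1,0} = 3
G(8) = mex{3,1,0,1} = 2
G(9) = mex{2,2,1,0} = 3
G(10) = mex{3,3,0,1} = 2
G(11) = mex{2,2,1,0} = 3
G(12) = mex{3,3,2,1} = 0
G(13) = mex{0,2,3,2} = 1
G(14) = mex{1,3,2,3} = 0
G(15) = mex{0,0,3,2} = 1
G(16) = mex{1,1,2,3} = 0
G(17) = mex{0,0,3,2} = 1
G(18) = mex{1,1,0,3} = 2
G(19) = mex{2,0,1,0} = 3
G(20) = mex{3,1,0,1} = 2
G(21) = mex{2,2,1,0} = 3
Stack A: G(21) = 3.
Stack B: G(14) = 0.
Combined Grundy value = 3 ⊕ 0 = 3.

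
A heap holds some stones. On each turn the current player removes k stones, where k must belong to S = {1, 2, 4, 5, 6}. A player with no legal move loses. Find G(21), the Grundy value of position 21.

G(0) = 0
G(1) = mex{0} = 1
G(2) = mex{1,0} = 2
G(3) = mex{2,1} = 0
G(4) = mex{0,2,0} = 1
G(5) = mex{1,0,1,0} = 2
G(6) = mex{2,1,2,1,0} = 3
G(7) = mex{3,2,0,2,1} = 4
G(8) = mex{4,3,1,0,2} = 5
G(9) = mex{5,4,2,1,0} = 3
G(10) = mex{3,5,3,2,1} = 0
G(11) = mex{0,3,4,3,2} = 1
G(12) = mex{1,0,5,4,3} = 2
G(13) = mex{2,1,3,5,4} = 0
G(14) = mex{0,2,0,3,5} = 1
G(15) = mex{1,0,1,0,3} = 2
G(16) = mex{2,1,2,1,0} = 3
G(17) = mex{3,2,0,2,1} = 4
G(18) = mex{4,3,1,0,2} = 5
G(19) = mex{5,4,2,1,0} = 3
G(20) = mex{3,5,3,2,1} = 0
G(21) = mex{0,3,4,3,2} = 1

1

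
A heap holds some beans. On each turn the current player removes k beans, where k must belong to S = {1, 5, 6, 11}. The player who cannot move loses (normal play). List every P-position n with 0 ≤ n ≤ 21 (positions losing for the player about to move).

G(0) = 0
G(1) = mex{0} = 1
G(2) = mex{1} = 0
G(3) = mex{0} = 1
G(4) = mex{1} = 0
G(5) = mex{0,0} = 1
G(6) = mex{1,1,0} = 2
G(7) = mex{2,0,1} = 3
G(8) = mex{3,1,0} = 2
G(9) = mex{2,0,1} = 3
G(10) = mex{3,1,0} = 2
G(11) = mex{2,2,1,0} = 3
G(12) = mex{3,3,2,1} = 0
G(13) = mex{0,2,3,0} = 1
G(14) = mex{1,3,2,1} = 0
G(15) = mex{0,2,3,0} = 1
G(16) = mex{1,3,2,1} = 0
G(17) = mex{0,0,3,2} = 1
G(18) = mex{1,1,0,3} = 2
G(19) = mex{2,0,1,2} = 3
G(20) = mex{3,1,0,3} = 2
G(21) = mex{2,0,1,2} = 3
P-positions are exactly the n with G(n) = 0.

0, 2, 4, 12, 14, 16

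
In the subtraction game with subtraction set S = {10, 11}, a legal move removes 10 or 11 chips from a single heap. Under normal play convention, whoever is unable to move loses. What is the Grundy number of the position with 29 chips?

0

G(0) = 0
G(1) = mex{} = 0
G(2) = mex{} = 0
G(3) = mex{} = 0
G(4) = mex{} = 0
G(5) = mex{} = 0
G(6) = mex{} = 0
G(7) = mex{} = 0
G(8) = mex{} = 0
G(9) = mex{} = 0
G(10) = mex{0} = 1
G(11) = mex{0,0} = 1
G(12) = mex{0,0} = 1
G(13) = mex{0,0} = 1
G(14) = mex{0,0} = 1
G(15) = mex{0,0} = 1
G(16) = mex{0,0} = 1
G(17) = mex{0,0} = 1
G(18) = mex{0,0} = 1
G(19) = mex{0,0} = 1
G(20) = mex{1,0} = 2
G(21) = mex{1,1} = 0
G(22) = mex{1,1} = 0
G(23) = mex{1,1} = 0
G(24) = mex{1,1} = 0
G(25) = mex{1,1} = 0
G(26) = mex{1,1} = 0
G(27) = mex{1,1} = 0
G(28) = mex{1,1} = 0
G(29) = mex{1,1} = 0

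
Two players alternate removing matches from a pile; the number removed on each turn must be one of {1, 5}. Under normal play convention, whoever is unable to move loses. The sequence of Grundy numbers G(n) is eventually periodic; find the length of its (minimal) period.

G(0) = 0
G(1) = mex{0} = 1
G(2) = mex{1} = 0
G(3) = mex{0} = 1
G(4) = mex{1} = 0
G(5) = mex{0,0} = 1
G(6) = mex{1,1} = 0
G(7) = mex{0,0} = 1
G(8) = mex{1,1} = 0
G(9) = mex{0,0} = 1
G(10) = mex{1,1} = 0
G(11) = mex{0,0} = 1
G(12) = mex{1,1} = 0
G(13) = mex{0,0} = 1
G(14) = mex{1,1} = 0
G(n+2) = G(n) holds for n = 0,…,4 (a full window of length max(S) = 5), so the sequence is purely periodic with period 2.

2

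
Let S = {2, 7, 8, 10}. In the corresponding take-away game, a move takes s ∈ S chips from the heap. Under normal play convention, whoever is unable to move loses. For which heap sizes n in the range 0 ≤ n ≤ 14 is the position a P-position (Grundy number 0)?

0, 1, 4, 5

G(0) = 0
G(1) = mex{} = 0
G(2) = mex{0} = 1
G(3) = mex{0} = 1
G(4) = mex{1} = 0
G(5) = mex{1} = 0
G(6) = mex{0} = 1
G(7) = mex{0,0} = 1
G(8) = mex{1,0,0} = 2
G(9) = mex{1,1,0} = 2
G(10) = mex{2,1,1,0} = 3
G(11) = mex{2,0,1,0} = 3
G(12) = mex{3,0,0,1} = 2
G(13) = mex{3,1,0,1} = 2
G(14) = mex{2,1,1,0} = 3
P-positions are exactly the n with G(n) = 0.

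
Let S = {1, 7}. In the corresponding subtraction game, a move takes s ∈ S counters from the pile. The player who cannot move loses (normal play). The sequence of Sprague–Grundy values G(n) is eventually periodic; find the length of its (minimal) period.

2

n :  0  1  2  3  4  5  6  7  8  9 10 11 12 13 14
G :  0  1  0  1  0  1  0  1  0  1  0  1  0  1  0
G(n+2) = G(n) holds for n = 0,…,6 (a full window of length max(S) = 7), so the sequence is purely periodic with period 2.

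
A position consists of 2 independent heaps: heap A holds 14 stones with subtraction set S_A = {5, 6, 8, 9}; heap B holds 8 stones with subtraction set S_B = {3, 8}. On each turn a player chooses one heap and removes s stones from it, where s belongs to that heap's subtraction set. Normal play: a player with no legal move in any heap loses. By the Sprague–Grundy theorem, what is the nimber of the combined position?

2

Heap A, S = {5, 6, 8, 9}:
n :  0  1  2  3  4  5  6  7  8  9 10 11 12 13 14
G :  0  0  0  0  0  1  1  1  1  1  2  2  2  2  0
G_A(14) = 0.
Heap B, S = {3, 8}:
G(0) = 0
G(1) = mex{} = 0
G(2) = mex{} = 0
G(3) = mex{0} = 1
G(4) = mex{0} = 1
G(5) = mex{0} = 1
G(6) = mex{1} = 0
G(7) = mex{1} = 0
G(8) = mex{1,0} = 2
G_B(8) = 2.
Combined Grundy value = 0 ⊕ 2 = 2.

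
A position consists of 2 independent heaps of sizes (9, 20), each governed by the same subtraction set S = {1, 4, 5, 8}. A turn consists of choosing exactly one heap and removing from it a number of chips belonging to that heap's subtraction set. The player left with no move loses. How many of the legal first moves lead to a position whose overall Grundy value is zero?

0

All heaps use S = {1, 4, 5, 8}:
G(0) = 0
G(1) = mex{0} = 1
G(2) = mex{1} = 0
G(3) = mex{0} = 1
G(4) = mex{1,0} = 2
G(5) = mex{2,1,0} = 3
G(6) = mex{3,0,1} = 2
G(7) = mex{2,1,0} = 3
G(8) = mex{3,2,1,0} = 4
G(9) = mex{4,3,2,1} = 0
G(10) = mex{0,2,3,0} = 1
G(11) = mex{1,3,2,1} = 0
G(12) = mex{0,4,3,2} = 1
G(13) = mex{1,0,4,3} = 2
G(14) = mex{2,1,0,2} = 3
G(15) = mex{3,0,1,3} = 2
G(16) = mex{2,1,0,4} = 3
G(17) = mex{3,2,1,0} = 4
G(18) = mex{4,3,2,1} = 0
G(19) = mex{0,2,3,0} = 1
G(20) = mex{1,3,2,1} = 0
Heap A: G(9) = 0.
Heap B: G(20) = 0.
Combined Grundy value = 0 ⊕ 0 = 0.
A winning move leaves total XOR = 0, i.e. changes one component's Grundy value g to g ⊕ X where X is the current total.
Heap A: target g' = 0⊕0 = 0, but every legal move changes the Grundy value (mex property), so 0 moves.
Heap B: target g' = 0⊕0 = 0, but every legal move changes the Grundy value (mex property), so 0 moves.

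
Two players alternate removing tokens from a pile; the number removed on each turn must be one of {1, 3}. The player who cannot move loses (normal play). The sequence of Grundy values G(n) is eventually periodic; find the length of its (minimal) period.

2

n :  0  1  2  3  4  5  6  7  8  9 10 11 12 13 14
G :  0  1  0  1  0  1  0  1  0  1  0  1  0  1  0
G(n+2) = G(n) holds for n = 0,…,2 (a full window of length max(S) = 3), so the sequence is purely periodic with period 2.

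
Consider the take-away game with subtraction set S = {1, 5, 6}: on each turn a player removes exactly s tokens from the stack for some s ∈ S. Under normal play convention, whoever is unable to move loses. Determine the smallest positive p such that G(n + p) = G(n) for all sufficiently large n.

11

G(0) = 0
G(1) = mex{0} = 1
G(2) = mex{1} = 0
G(3) = mex{0} = 1
G(4) = mex{1} = 0
G(5) = mex{0,0} = 1
G(6) = mex{1,1,0} = 2
G(7) = mex{2,0,1} = 3
G(8) = mex{3,1,0} = 2
G(9) = mex{2,0,1} = 3
G(10) = mex{3,1,0} = 2
G(11) = mex{2,2,1} = 0
G(12) = mex{0,3,2} = 1
G(13) = mex{1,2,3} = 0
G(14) = mex{0,3,2} = 1
G(15) = mex{1,2,3} = 0
G(16) = mex{0,0,2} = 1
G(17) = mex{1,1,0} = 2
G(18) = mex{2,0,1} = 3
G(19) = mex{3,1,0} = 2
G(20) = mex{2,0,1} = 3
G(21) = mex{3,1,0} = 2
G(22) = mex{2,2,1} = 0
G(23) = mex{0,3,2} = 1
G(n+11) = G(n) holds for n = 0,…,5 (a full window of length max(S) = 6), so the sequence is purely periodic with period 11.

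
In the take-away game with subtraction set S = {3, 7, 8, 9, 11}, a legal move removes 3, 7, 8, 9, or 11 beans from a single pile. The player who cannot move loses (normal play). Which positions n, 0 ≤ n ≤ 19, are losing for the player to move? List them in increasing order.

0, 1, 2, 6, 16, 18

n :  0  1  2  3  4  5  6  7  8  9 10 11 12 13 14 15 16 17 18 19
G :  0  0  0  1  1  1  0  2  2  1  3  3  2  2  4  3  0  5  0  1
P-positions are exactly the n with G(n) = 0.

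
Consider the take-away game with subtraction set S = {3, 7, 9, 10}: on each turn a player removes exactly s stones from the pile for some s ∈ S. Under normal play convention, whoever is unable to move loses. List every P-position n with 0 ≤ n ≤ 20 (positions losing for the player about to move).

G(0) = 0
G(1) = mex{} = 0
G(2) = mex{} = 0
G(3) = mex{0} = 1
G(4) = mex{0} = 1
G(5) = mex{0} = 1
G(6) = mex{1} = 0
G(7) = mex{1,0} = 2
G(8) = mex{1,0} = 2
G(9) = mex{0,0,0} = 1
G(10) = mex{2,1,0,0} = 3
G(11) = mex{2,1,0,0} = 3
G(12) = mex{1,1,1,0} = 2
G(13) = mex{3,0,1,1} = 2
G(14) = mex{3,2,1,1} = 0
G(15) = mex{2,2,0,1} = 3
G(16) = mex{2,1,2,0} = 3
G(17) = mex{0,3,2,2} = 1
G(18) = mex{3,3,1,2} = 0
G(19) = mex{3,2,3,1} = 0
G(20) = mex{1,2,3,3} = 0
P-positions are exactly the n with G(n) = 0.

0, 1, 2, 6, 14, 18, 19, 20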